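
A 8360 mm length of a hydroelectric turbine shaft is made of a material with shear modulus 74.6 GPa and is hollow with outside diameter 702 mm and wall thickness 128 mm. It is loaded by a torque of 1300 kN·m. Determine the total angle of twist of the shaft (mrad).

7.30 mrad

J = π(d_o⁴ − d_i⁴)/32 = π(0.702⁴ − 0.446⁴)/32 = 0.01996 m⁴.
θ = T·L/(G·J) = 1.300e6 × 8.36 / (74.6×10⁹ × 0.01996) = 7.300×10^-3 rad.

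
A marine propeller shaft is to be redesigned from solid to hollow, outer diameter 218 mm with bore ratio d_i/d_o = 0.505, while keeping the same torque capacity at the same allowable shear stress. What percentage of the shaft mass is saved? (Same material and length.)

22.1 %

Equal τ_max and T ⇒ the solid shaft needs d_s³ = d_o³(1−k⁴), so d_s = 218·(1−0.505⁴)^(1/3) = 213.2 mm.
Area ratio A_h/A_s = d_o²(1−k²)/d_s² = (1−k²)/(1−k⁴)^(2/3) = 0.7791.
Mass saving = 1 − 0.7791 = 22.1 %.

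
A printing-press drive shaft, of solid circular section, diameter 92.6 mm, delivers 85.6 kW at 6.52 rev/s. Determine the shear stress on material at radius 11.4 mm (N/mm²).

3.30 N/mm²

ω = 2π·6.52 = 40.97 rad/s, so T = P/ω = 85.6×10³ / 40.97 = 2090 N·m.
J = πd⁴/32 = π(0.0926)⁴/32 = 7.218×10^-6 m⁴.
Shear stress varies linearly with radius: τ = T·r/J = 2090 × 0.0114 / 7.218×10^-6 = 3.300×10^6 Pa.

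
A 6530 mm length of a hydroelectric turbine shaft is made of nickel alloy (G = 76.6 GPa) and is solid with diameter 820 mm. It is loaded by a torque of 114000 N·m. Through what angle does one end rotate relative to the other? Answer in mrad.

J = πd⁴/32 = π(0.820)⁴/32 = 0.04439 m⁴.
θ = T·L/(G·J) = 114000 × 6.53 / (76.6×10⁹ × 0.04439) = 2.189×10^-4 rad.

0.219 mrad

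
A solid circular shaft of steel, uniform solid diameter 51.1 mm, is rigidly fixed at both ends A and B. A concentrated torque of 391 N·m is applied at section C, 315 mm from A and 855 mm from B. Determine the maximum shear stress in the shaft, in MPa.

With uniform GJ and both ends fixed, compatibility θ_AC = θ_CB gives T_A·a = T_B·b, together with T_A + T_B = T₀.
T_A = T₀·b/(a+b) = 391.0·855/1170 = 285.7 N·m; T_B = 105.3 N·m.
τ in each portion: τ_AC = 1.09×10^7 Pa, τ_CB = 4.02×10^6 Pa; maximum is in AC.
τ_max = T_AC·r/J = 285.7·0.0255/6.69×10^-7 = 1.091×10^7 Pa.

10.9 MPa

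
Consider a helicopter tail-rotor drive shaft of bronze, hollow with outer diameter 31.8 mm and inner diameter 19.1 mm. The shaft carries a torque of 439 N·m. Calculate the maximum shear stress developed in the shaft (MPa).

J = π(d_o⁴ − d_i⁴)/32 = π(0.0318⁴ − 0.0191⁴)/32 = 8.733×10^-8 m⁴.
τ_max = T·r/J = 439.0 × 0.0159 / 8.733×10^-8 = 7.993×10^7 Pa.

79.9 MPa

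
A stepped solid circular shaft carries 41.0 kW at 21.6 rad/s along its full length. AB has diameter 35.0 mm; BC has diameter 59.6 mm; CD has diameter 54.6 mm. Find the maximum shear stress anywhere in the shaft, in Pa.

2.25e8 Pa

ω = 21.6 rad/s, so T = P/ω = 41.0×10³ / 21.60 = 1898 N·m.
Under the same torque, τ_max = 16T/(πd³) is largest where d is smallest — segment AB (d = 35.0 mm).
τ_max = 16·1898/(π·(0.0350)³) = 2.255×10^8 Pa.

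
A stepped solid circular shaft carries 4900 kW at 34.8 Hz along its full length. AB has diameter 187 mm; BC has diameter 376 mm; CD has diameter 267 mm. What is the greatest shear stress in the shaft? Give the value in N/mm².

17.5 N/mm²

ω = 2π·34.8 = 218.7 rad/s, so T = P/ω = 4900×10³ / 218.7 = 22410 N·m.
Under the same torque, τ_max = 16T/(πd³) is largest where d is smallest — segment AB (d = 187 mm).
τ_max = 16·22410/(π·(0.187)³) = 1.745×10^7 Pa.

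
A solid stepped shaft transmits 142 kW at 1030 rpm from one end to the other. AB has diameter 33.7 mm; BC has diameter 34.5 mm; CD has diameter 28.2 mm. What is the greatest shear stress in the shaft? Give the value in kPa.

ω = 2π·1030/60 = 107.9 rad/s, so T = P/ω = 142×10³ / 107.9 = 1317 N·m.
Under the same torque, τ_max = 16T/(πd³) is largest where d is smallest — segment CD (d = 28.2 mm).
τ_max = 16·1317/(π·(0.0282)³) = 2.990×10^8 Pa.

299000 kPa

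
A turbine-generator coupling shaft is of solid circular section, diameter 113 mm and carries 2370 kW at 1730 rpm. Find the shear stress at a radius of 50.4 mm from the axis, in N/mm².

ω = 2π·1730/60 = 181.2 rad/s, so T = P/ω = 2370×10³ / 181.2 = 13080 N·m.
J = πd⁴/32 = π(0.113)⁴/32 = 1.601×10^-5 m⁴.
Shear stress varies linearly with radius: τ = T·r/J = 13080 × 0.0504 / 1.601×10^-5 = 4.119×10^7 Pa.

41.2 N/mm²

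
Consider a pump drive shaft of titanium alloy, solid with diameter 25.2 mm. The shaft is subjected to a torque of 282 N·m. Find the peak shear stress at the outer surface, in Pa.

8.97e7 Pa

J = πd⁴/32 = π(0.0252)⁴/32 = 3.959×10^-8 m⁴.
τ_max = T·r/J = 282.0 × 0.0126 / 3.959×10^-8 = 8.975×10^7 Pa.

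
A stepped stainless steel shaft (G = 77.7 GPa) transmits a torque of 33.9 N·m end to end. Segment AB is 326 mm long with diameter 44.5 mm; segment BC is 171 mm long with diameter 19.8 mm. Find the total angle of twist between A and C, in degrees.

0.304°

J_AB = π(0.0445)⁴/32 = 3.85×10^-7 m⁴; J_BC = π(0.0198)⁴/32 = 1.51×10^-8 m⁴.
θ = (T/G)·Σ L_i/J_i = (33.90/77.7×10⁹)·(0.326/3.85×10^-7 + 0.171/1.51×10^-8) = 5.314×10^-3 rad.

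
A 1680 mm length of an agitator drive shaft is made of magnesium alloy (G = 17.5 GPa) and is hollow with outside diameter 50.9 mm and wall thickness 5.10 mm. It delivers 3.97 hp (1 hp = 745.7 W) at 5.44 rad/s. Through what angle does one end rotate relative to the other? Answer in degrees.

7.68°

ω = 5.44 rad/s, so T = P/ω = 3.97×745.7 / 5.440 = 544.2 N·m.
J = π(d_o⁴ − d_i⁴)/32 = π(0.0509⁴ − 0.0407⁴)/32 = 3.896×10^-7 m⁴.
θ = T·L/(G·J) = 544.2 × 1.68 / (17.5×10⁹ × 3.896×10^-7) = 0.1341 rad.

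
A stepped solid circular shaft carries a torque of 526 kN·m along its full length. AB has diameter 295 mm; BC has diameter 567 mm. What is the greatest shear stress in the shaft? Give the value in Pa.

1.04e8 Pa

Under the same torque, τ_max = 16T/(πd³) is largest where d is smallest — segment AB (d = 295 mm).
τ_max = 16·526000/(π·(0.295)³) = 1.043×10^8 Pa.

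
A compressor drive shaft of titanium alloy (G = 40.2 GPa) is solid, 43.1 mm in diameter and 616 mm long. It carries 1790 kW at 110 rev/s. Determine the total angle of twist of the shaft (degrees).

6.71°

ω = 2π·110 = 691.2 rad/s, so T = P/ω = 1790×10³ / 691.2 = 2590 N·m.
J = πd⁴/32 = π(0.0431)⁴/32 = 3.388×10^-7 m⁴.
θ = T·L/(G·J) = 2590 × 0.616 / (40.2×10⁹ × 3.388×10^-7) = 0.1171 rad.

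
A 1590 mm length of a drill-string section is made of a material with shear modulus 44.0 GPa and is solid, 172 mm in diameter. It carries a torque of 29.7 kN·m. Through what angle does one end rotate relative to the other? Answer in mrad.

J = πd⁴/32 = π(0.172)⁴/32 = 8.592×10^-5 m⁴.
θ = T·L/(G·J) = 29700 × 1.59 / (44.0×10⁹ × 8.592×10^-5) = 0.01249 rad.

12.5 mrad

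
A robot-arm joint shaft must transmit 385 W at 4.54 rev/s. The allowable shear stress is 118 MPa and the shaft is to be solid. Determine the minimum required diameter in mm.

8.35 mm

ω = 2π·4.54 = 28.53 rad/s, so T = P/ω = 385 / 28.53 = 13.50 N·m.
For a solid shaft τ_max = 16T/(πd³), so d = (16T/(π τ_allow))^(1/3) = (16·13.50/(π·1.18×10^8))^(1/3) = 0.008352 m.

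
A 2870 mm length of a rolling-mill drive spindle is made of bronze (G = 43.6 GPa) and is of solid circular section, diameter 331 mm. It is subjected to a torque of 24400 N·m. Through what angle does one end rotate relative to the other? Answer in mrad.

J = πd⁴/32 = π(0.331)⁴/32 = 1.178×10^-3 m⁴.
θ = T·L/(G·J) = 24400 × 2.87 / (43.6×10⁹ × 1.178×10^-3) = 1.363×10^-3 rad.

1.36 mrad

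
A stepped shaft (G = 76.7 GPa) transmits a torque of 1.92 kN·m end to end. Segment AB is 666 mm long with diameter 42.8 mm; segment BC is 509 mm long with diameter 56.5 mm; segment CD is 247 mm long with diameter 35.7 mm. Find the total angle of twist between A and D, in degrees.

5.85°

J_AB = π(0.0428)⁴/32 = 3.29×10^-7 m⁴; J_BC = π(0.0565)⁴/32 = 1.00×10^-6 m⁴; J_CD = π(0.0357)⁴/32 = 1.59×10^-7 m⁴.
θ = (T/G)·Σ L_i/J_i = (1920/76.7×10⁹)·(0.666/3.29×10^-7 + 0.509/1.00×10^-6 + 0.247/1.59×10^-7) = 0.1021 rad.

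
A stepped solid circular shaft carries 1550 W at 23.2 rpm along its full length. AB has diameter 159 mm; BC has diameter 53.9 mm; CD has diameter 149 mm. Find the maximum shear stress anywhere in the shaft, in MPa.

ω = 2π·23.2/60 = 2.429 rad/s, so T = P/ω = 1550 / 2.429 = 638.0 N·m.
Under the same torque, τ_max = 16T/(πd³) is largest where d is smallest — segment BC (d = 53.9 mm).
τ_max = 16·638.0/(π·(0.0539)³) = 2.075×10^7 Pa.

20.8 MPa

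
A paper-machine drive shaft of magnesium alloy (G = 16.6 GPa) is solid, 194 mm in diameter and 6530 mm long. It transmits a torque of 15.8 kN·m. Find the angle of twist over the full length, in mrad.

44.7 mrad

J = πd⁴/32 = π(0.194)⁴/32 = 1.391×10^-4 m⁴.
θ = T·L/(G·J) = 15800 × 6.53 / (16.6×10⁹ × 1.391×10^-4) = 0.04469 rad.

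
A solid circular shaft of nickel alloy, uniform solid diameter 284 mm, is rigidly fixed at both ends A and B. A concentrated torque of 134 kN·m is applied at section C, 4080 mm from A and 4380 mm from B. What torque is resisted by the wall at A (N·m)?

69400 N·m

With uniform GJ and both ends fixed, compatibility θ_AC = θ_CB gives T_A·a = T_B·b, together with T_A + T_B = T₀.
T_A = T₀·b/(a+b) = 134000·4380/8460 = 69380 N·m; T_B = 64620 N·m.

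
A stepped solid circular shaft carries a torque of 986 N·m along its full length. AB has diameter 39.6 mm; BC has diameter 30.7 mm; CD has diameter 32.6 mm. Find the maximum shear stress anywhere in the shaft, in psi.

Under the same torque, τ_max = 16T/(πd³) is largest where d is smallest — segment BC (d = 30.7 mm).
τ_max = 16·986.0/(π·(0.0307)³) = 1.736×10^8 Pa.

25200 psi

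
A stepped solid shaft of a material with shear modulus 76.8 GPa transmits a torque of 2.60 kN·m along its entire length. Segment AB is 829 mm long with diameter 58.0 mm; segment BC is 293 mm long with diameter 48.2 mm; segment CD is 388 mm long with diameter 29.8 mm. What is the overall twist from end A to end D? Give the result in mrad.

214 mrad

J_AB = π(0.0580)⁴/32 = 1.11×10^-6 m⁴; J_BC = π(0.0482)⁴/32 = 5.30×10^-7 m⁴; J_CD = π(0.0298)⁴/32 = 7.74×10^-8 m⁴.
θ = (T/G)·Σ L_i/J_i = (2600/76.8×10⁹)·(0.829/1.11×10^-6 + 0.293/5.30×10^-7 + 0.388/7.74×10^-8) = 0.2136 rad.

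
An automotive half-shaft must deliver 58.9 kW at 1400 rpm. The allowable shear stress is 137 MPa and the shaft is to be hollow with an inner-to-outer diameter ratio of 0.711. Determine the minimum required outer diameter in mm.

ω = 2π·1400/60 = 146.6 rad/s, so T = P/ω = 58.9×10³ / 146.6 = 401.8 N·m.
For a hollow shaft with d_i/d_o = 0.711: τ_max = 16T/(π d_o³ (1−k⁴)), so d_o = [16T/(π τ_allow (1−k⁴))]^(1/3) = [16·401.8/(π·1.37×10^8·0.7444)]^(1/3) = 0.02717 m.

27.2 mm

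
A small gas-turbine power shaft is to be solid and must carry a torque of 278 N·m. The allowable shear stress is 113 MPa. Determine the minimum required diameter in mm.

For a solid shaft τ_max = 16T/(πd³), so d = (16T/(π τ_allow))^(1/3) = (16·278.0/(π·1.13×10^8))^(1/3) = 0.02323 m.

23.2 mm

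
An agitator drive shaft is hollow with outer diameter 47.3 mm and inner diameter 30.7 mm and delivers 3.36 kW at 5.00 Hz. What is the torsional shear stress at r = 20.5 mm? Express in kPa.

5420 kPa

ω = 2π·5.00 = 31.42 rad/s, so T = P/ω = 3.36×10³ / 31.42 = 107.0 N·m.
J = π(d_o⁴ − d_i⁴)/32 = π(0.0473⁴ − 0.0307⁴)/32 = 4.042×10^-7 m⁴.
Shear stress varies linearly with radius: τ = T·r/J = 107.0 × 0.0205 / 4.042×10^-7 = 5.424×10^6 Pa.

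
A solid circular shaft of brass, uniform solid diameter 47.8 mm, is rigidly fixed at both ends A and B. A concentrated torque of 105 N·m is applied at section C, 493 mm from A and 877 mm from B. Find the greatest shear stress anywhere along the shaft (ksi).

0.455 ksi

With uniform GJ and both ends fixed, compatibility θ_AC = θ_CB gives T_A·a = T_B·b, together with T_A + T_B = T₀.
T_A = T₀·b/(a+b) = 105.0·877/1370 = 67.22 N·m; T_B = 37.78 N·m.
τ in each portion: τ_AC = 3.13×10^6 Pa, τ_CB = 1.76×10^6 Pa; maximum is in AC.
τ_max = T_AC·r/J = 67.22·0.0239/5.13×10^-7 = 3.134×10^6 Pa.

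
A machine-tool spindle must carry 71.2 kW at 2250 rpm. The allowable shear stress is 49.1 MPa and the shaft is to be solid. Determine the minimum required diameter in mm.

31.5 mm

ω = 2π·2250/60 = 235.6 rad/s, so T = P/ω = 71.2×10³ / 235.6 = 302.2 N·m.
For a solid shaft τ_max = 16T/(πd³), so d = (16T/(π τ_allow))^(1/3) = (16·302.2/(π·4.91×10^7))^(1/3) = 0.03153 m.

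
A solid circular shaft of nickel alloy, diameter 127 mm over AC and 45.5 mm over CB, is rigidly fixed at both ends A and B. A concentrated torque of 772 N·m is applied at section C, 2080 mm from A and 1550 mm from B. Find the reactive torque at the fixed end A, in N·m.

755 N·m

Compatibility: T_A·a/J_AC = T_B·b/J_CB with T_A + T_B = T₀.
J_AC = 2.55×10^-5 m⁴, J_CB = 4.21×10^-7 m⁴, so T_A = T₀·(J_AC/a)/((J_AC/a)+(J_CB/b)) = 755.3 N·m, T_B = 16.70 N·m.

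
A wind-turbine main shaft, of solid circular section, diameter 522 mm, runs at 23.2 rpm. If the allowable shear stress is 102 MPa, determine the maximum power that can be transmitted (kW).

6920 kW

J = πd⁴/32 = π(0.522)⁴/32 = 7.289×10^-3 m⁴.
T_max = τ_allow·J/r = 1.02×10^8 × 7.289×10^-3 / 0.261 = 2.849e6 N·m.
ω = 2π·23.2/60 = 2.429 rad/s, so P_max = T_max·ω = 6.921×10^6 W.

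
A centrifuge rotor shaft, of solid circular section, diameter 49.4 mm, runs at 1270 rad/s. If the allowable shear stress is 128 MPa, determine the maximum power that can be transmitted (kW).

J = πd⁴/32 = π(0.0494)⁴/32 = 5.847×10^-7 m⁴.
T_max = τ_allow·J/r = 1.28×10^8 × 5.847×10^-7 / 0.0247 = 3030 N·m.
ω = 1270 rad/s, so P_max = T_max·ω = 3.848×10^6 W.

3850 kW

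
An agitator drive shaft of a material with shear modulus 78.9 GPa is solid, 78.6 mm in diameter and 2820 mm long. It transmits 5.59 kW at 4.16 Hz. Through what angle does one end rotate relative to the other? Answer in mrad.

ω = 2π·4.16 = 26.14 rad/s, so T = P/ω = 5.59×10³ / 26.14 = 213.9 N·m.
J = πd⁴/32 = π(0.0786)⁴/32 = 3.747×10^-6 m⁴.
θ = T·L/(G·J) = 213.9 × 2.82 / (78.9×10⁹ × 3.747×10^-6) = 2.040×10^-3 rad.

2.04 mrad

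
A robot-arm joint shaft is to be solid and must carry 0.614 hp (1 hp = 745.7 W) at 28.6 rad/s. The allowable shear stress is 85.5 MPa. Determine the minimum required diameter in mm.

ω = 28.6 rad/s, so T = P/ω = 0.614×745.7 / 28.60 = 16.01 N·m.
For a solid shaft τ_max = 16T/(πd³), so d = (16T/(π τ_allow))^(1/3) = (16·16.01/(π·8.55×10^7))^(1/3) = 0.009843 m.

9.84 mm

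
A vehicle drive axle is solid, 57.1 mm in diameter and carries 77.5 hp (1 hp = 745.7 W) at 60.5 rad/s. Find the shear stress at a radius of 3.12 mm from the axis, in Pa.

ω = 60.5 rad/s, so T = P/ω = 77.5×745.7 / 60.50 = 955.2 N·m.
J = πd⁴/32 = π(0.0571)⁴/32 = 1.044×10^-6 m⁴.
Shear stress varies linearly with radius: τ = T·r/J = 955.2 × 0.00312 / 1.044×10^-6 = 2.856×10^6 Pa.

2.86e6 Pa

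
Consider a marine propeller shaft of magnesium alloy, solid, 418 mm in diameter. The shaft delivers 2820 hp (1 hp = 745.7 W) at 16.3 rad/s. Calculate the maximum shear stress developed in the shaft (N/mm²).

ω = 16.3 rad/s, so T = P/ω = 2820×745.7 / 16.30 = 129000 N·m.
J = πd⁴/32 = π(0.418)⁴/32 = 2.997×10^-3 m⁴.
τ_max = T·r/J = 129000 × 0.209 / 2.997×10^-3 = 8.996×10^6 Pa.

9.00 N/mm²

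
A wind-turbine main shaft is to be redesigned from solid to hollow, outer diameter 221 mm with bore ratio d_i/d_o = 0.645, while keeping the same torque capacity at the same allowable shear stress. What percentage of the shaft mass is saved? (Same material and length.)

Equal τ_max and T ⇒ the solid shaft needs d_s³ = d_o³(1−k⁴), so d_s = 221·(1−0.645⁴)^(1/3) = 207.4 mm.
Area ratio A_h/A_s = d_o²(1−k²)/d_s² = (1−k²)/(1−k⁴)^(2/3) = 0.6629.
Mass saving = 1 − 0.6629 = 33.7 %.

33.7 %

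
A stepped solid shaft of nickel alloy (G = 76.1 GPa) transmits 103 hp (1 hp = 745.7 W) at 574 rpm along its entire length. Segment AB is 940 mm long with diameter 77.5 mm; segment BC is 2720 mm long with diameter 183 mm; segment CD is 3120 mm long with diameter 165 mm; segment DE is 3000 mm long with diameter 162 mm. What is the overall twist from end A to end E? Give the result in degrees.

0.363°

ω = 2π·574/60 = 60.11 rad/s, so T = P/ω = 103×745.7 / 60.11 = 1278 N·m.
J_AB = π(0.0775)⁴/32 = 3.54×10^-6 m⁴; J_BC = π(0.183)⁴/32 = 1.10×10^-4 m⁴; J_CD = π(0.165)⁴/32 = 7.28×10^-5 m⁴; J_DE = π(0.162)⁴/32 = 6.76×10^-5 m⁴.
θ = (T/G)·Σ L_i/J_i = (1278/76.1×10⁹)·(0.940/3.54×10^-6 + 2.72/1.10×10^-4 + 3.12/7.28×10^-5 + 3.00/6.76×10^-5) = 6.336×10^-3 rad.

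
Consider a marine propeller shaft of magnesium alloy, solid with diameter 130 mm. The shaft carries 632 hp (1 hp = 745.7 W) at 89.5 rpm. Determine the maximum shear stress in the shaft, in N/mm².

117 N/mm²

ω = 2π·89.5/60 = 9.372 rad/s, so T = P/ω = 632×745.7 / 9.372 = 50280 N·m.
J = πd⁴/32 = π(0.130)⁴/32 = 2.804×10^-5 m⁴.
τ_max = T·r/J = 50280 × 0.0650 / 2.804×10^-5 = 1.166×10^8 Pa.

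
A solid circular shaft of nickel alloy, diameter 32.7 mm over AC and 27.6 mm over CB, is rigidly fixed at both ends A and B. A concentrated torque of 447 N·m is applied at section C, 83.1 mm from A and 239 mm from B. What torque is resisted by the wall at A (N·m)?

Compatibility: T_A·a/J_AC = T_B·b/J_CB with T_A + T_B = T₀.
J_AC = 1.12×10^-7 m⁴, J_CB = 5.70×10^-8 m⁴, so T_A = T₀·(J_AC/a)/((J_AC/a)+(J_CB/b)) = 380.0 N·m, T_B = 67.05 N·m.

380 N·m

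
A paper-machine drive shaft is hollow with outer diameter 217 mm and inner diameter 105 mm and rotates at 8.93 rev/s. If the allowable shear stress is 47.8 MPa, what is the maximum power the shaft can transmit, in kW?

J = π(d_o⁴ − d_i⁴)/32 = π(0.217⁴ − 0.105⁴)/32 = 2.058×10^-4 m⁴.
T_max = τ_allow·J/r = 4.78×10^7 × 2.058×10^-4 / 0.108 = 90650 N·m.
ω = 2π·8.93 = 56.11 rad/s, so P_max = T_max·ω = 5.086×10^6 W.

5090 kW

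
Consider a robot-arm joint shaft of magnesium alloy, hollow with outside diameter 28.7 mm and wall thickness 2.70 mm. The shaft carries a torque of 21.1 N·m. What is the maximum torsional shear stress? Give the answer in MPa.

J = π(d_o⁴ − d_i⁴)/32 = π(0.0287⁴ − 0.0233⁴)/32 = 3.767×10^-8 m⁴.
τ_max = T·r/J = 21.10 × 0.0143 / 3.767×10^-8 = 8.037×10^6 Pa.

8.04 MPa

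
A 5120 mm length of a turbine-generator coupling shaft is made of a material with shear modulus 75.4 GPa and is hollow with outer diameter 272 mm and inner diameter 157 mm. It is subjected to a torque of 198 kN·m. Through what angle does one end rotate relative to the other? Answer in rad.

J = π(d_o⁴ − d_i⁴)/32 = π(0.272⁴ − 0.157⁴)/32 = 4.777×10^-4 m⁴.
θ = T·L/(G·J) = 198000 × 5.12 / (75.4×10⁹ × 4.777×10^-4) = 0.02814 rad.

0.0281 rad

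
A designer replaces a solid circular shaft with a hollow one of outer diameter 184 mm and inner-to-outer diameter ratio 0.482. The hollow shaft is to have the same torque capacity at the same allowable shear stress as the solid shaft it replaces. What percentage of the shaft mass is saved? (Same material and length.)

Equal τ_max and T ⇒ the solid shaft needs d_s³ = d_o³(1−k⁴), so d_s = 184·(1−0.482⁴)^(1/3) = 180.6 mm.
Area ratio A_h/A_s = d_o²(1−k²)/d_s² = (1−k²)/(1−k⁴)^(2/3) = 0.7966.
Mass saving = 1 − 0.7966 = 20.3 %.

20.3 %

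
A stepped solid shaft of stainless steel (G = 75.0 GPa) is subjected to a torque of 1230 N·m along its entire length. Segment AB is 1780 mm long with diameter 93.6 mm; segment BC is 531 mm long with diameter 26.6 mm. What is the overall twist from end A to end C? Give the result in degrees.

10.4°

J_AB = π(0.0936)⁴/32 = 7.54×10^-6 m⁴; J_BC = π(0.0266)⁴/32 = 4.92×10^-8 m⁴.
θ = (T/G)·Σ L_i/J_i = (1230/75.0×10⁹)·(1.78/7.54×10^-6 + 0.531/4.92×10^-8) = 0.1811 rad.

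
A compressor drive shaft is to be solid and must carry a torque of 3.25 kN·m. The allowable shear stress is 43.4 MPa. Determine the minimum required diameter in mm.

72.5 mm

For a solid shaft τ_max = 16T/(πd³), so d = (16T/(π τ_allow))^(1/3) = (16·3250/(π·4.34×10^7))^(1/3) = 0.07252 m.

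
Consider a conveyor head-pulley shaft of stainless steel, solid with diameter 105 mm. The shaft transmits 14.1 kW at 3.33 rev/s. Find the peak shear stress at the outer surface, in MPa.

ω = 2π·3.33 = 20.92 rad/s, so T = P/ω = 14.1×10³ / 20.92 = 673.9 N·m.
J = πd⁴/32 = π(0.105)⁴/32 = 1.193×10^-5 m⁴.
τ_max = T·r/J = 673.9 × 0.0525 / 1.193×10^-5 = 2.965×10^6 Pa.

2.96 MPa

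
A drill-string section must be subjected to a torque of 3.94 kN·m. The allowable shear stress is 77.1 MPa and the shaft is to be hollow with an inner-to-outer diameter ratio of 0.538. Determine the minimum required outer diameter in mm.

For a hollow shaft with d_i/d_o = 0.538: τ_max = 16T/(π d_o³ (1−k⁴)), so d_o = [16T/(π τ_allow (1−k⁴))]^(1/3) = [16·3940/(π·7.71×10^7·0.9162)]^(1/3) = 0.06574 m.

65.7 mm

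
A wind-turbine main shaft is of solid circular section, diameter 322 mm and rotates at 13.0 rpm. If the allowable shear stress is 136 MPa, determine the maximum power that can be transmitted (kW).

J = πd⁴/32 = π(0.322)⁴/32 = 1.055×10^-3 m⁴.
T_max = τ_allow·J/r = 1.36×10^8 × 1.055×10^-3 / 0.161 = 891500 N·m.
ω = 2π·13.0/60 = 1.361 rad/s, so P_max = T_max·ω = 1.214×10^6 W.

1210 kW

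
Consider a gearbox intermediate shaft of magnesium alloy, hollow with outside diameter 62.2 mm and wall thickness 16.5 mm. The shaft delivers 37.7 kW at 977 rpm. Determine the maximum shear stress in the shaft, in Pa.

8.20e6 Pa

ω = 2π·977/60 = 102.3 rad/s, so T = P/ω = 37.7×10³ / 102.3 = 368.5 N·m.
J = π(d_o⁴ − d_i⁴)/32 = π(0.0622⁴ − 0.0292⁴)/32 = 1.398×10^-6 m⁴.
τ_max = T·r/J = 368.5 × 0.0311 / 1.398×10^-6 = 8.197×10^6 Pa.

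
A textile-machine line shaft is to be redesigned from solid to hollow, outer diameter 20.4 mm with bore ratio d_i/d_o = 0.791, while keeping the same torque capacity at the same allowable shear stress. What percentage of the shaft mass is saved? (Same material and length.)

Equal τ_max and T ⇒ the solid shaft needs d_s³ = d_o³(1−k⁴), so d_s = 20.4·(1−0.791⁴)^(1/3) = 17.29 mm.
Area ratio A_h/A_s = d_o²(1−k²)/d_s² = (1−k²)/(1−k⁴)^(2/3) = 0.5213.
Mass saving = 1 − 0.5213 = 47.9 %.

47.9 %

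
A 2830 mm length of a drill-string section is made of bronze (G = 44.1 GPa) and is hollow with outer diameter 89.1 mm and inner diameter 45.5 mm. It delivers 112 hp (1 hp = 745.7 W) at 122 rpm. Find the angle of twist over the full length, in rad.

0.0727 rad

ω = 2π·122/60 = 12.78 rad/s, so T = P/ω = 112×745.7 / 12.78 = 6537 N·m.
J = π(d_o⁴ − d_i⁴)/32 = π(0.0891⁴ − 0.0455⁴)/32 = 5.767×10^-6 m⁴.
θ = T·L/(G·J) = 6537 × 2.83 / (44.1×10⁹ × 5.767×10^-6) = 0.07275 rad.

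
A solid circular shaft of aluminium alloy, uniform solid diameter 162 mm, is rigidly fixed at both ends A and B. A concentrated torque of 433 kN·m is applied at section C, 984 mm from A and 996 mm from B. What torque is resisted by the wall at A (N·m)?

With uniform GJ and both ends fixed, compatibility θ_AC = θ_CB gives T_A·a = T_B·b, together with T_A + T_B = T₀.
T_A = T₀·b/(a+b) = 433000·996/1980 = 217800 N·m; T_B = 215200 N·m.

218000 N·m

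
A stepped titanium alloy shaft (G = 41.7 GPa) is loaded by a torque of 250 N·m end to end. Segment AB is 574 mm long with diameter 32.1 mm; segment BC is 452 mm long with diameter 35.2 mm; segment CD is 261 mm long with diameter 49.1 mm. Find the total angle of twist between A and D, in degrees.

3.08°

J_AB = π(0.0321)⁴/32 = 1.04×10^-7 m⁴; J_BC = π(0.0352)⁴/32 = 1.51×10^-7 m⁴; J_CD = π(0.0491)⁴/32 = 5.71×10^-7 m⁴.
θ = (T/G)·Σ L_i/J_i = (250.0/41.7×10⁹)·(0.574/1.04×10^-7 + 0.452/1.51×10^-7 + 0.261/5.71×10^-7) = 0.05374 rad.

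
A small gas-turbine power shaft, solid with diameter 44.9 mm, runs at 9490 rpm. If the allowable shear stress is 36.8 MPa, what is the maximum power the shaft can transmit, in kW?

J = πd⁴/32 = π(0.0449)⁴/32 = 3.990×10^-7 m⁴.
T_max = τ_allow·J/r = 3.68×10^7 × 3.990×10^-7 / 0.0224 = 654.1 N·m.
ω = 2π·9490/60 = 993.8 rad/s, so P_max = T_max·ω = 6.500×10^5 W.

650 kW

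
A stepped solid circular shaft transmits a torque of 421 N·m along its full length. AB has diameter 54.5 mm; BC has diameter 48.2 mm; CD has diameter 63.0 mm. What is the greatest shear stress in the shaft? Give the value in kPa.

Under the same torque, τ_max = 16T/(πd³) is largest where d is smallest — segment BC (d = 48.2 mm).
τ_max = 16·421.0/(π·(0.0482)³) = 1.915×10^7 Pa.

19100 kPa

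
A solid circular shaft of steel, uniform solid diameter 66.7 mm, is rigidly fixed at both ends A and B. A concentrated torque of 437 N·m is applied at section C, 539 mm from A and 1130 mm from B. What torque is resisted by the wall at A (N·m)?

With uniform GJ and both ends fixed, compatibility θ_AC = θ_CB gives T_A·a = T_B·b, together with T_A + T_B = T₀.
T_A = T₀·b/(a+b) = 437.0·1130/1669 = 295.9 N·m; T_B = 141.1 N·m.

296 N·m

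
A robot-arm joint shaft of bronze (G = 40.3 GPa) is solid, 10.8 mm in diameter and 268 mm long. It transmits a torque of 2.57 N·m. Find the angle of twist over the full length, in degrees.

0.733°

J = πd⁴/32 = π(0.0108)⁴/32 = 1.336×10^-9 m⁴.
θ = T·L/(G·J) = 2.570 × 0.268 / (40.3×10⁹ × 1.336×10^-9) = 0.01280 rad.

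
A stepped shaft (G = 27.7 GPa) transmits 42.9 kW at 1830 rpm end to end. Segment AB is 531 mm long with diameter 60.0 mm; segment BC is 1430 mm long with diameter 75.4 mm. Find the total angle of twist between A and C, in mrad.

7.01 mrad

ω = 2π·1830/60 = 191.6 rad/s, so T = P/ω = 42.9×10³ / 191.6 = 223.9 N·m.
J_AB = π(0.0600)⁴/32 = 1.27×10^-6 m⁴; J_BC = π(0.0754)⁴/32 = 3.17×10^-6 m⁴.
θ = (T/G)·Σ L_i/J_i = (223.9/27.7×10⁹)·(0.531/1.27×10^-6 + 1.43/3.17×10^-6) = 7.015×10^-3 rad.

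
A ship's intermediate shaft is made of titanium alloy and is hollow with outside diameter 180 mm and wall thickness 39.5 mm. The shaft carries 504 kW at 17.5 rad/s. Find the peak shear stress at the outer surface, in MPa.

27.9 MPa

ω = 17.5 rad/s, so T = P/ω = 504×10³ / 17.50 = 28800 N·m.
J = π(d_o⁴ − d_i⁴)/32 = π(0.180⁴ − 0.101⁴)/32 = 9.284×10^-5 m⁴.
τ_max = T·r/J = 28800 × 0.0900 / 9.284×10^-5 = 2.792×10^7 Pa.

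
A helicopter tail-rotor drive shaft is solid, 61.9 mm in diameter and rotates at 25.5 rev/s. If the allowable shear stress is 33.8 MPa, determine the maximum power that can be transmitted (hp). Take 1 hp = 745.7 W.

J = πd⁴/32 = π(0.0619)⁴/32 = 1.441×10^-6 m⁴.
T_max = τ_allow·J/r = 3.38×10^7 × 1.441×10^-6 / 0.0309 = 1574 N·m.
ω = 2π·25.5 = 160.2 rad/s, so P_max = T_max·ω = 2.522×10^5 W.

338 hp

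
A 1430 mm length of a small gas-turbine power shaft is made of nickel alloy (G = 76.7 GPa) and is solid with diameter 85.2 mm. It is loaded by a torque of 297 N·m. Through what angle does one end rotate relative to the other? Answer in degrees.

0.0613°

J = πd⁴/32 = π(0.0852)⁴/32 = 5.173×10^-6 m⁴.
θ = T·L/(G·J) = 297.0 × 1.43 / (76.7×10⁹ × 5.173×10^-6) = 1.070×10^-3 rad.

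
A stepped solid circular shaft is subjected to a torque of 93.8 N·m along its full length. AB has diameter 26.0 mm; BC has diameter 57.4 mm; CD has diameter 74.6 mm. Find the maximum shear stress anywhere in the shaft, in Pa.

Under the same torque, τ_max = 16T/(πd³) is largest where d is smallest — segment AB (d = 26.0 mm).
τ_max = 16·93.80/(π·(0.0260)³) = 2.718×10^7 Pa.

2.72e7 Pa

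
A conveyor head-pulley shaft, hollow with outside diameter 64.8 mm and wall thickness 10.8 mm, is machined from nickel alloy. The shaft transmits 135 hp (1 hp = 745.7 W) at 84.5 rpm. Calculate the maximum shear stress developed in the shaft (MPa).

ω = 2π·84.5/60 = 8.849 rad/s, so T = P/ω = 135×745.7 / 8.849 = 11380 N·m.
J = π(d_o⁴ − d_i⁴)/32 = π(0.0648⁴ − 0.0432⁴)/32 = 1.389×10^-6 m⁴.
τ_max = T·r/J = 11380 × 0.0324 / 1.389×10^-6 = 2.654×10^8 Pa.

265 MPa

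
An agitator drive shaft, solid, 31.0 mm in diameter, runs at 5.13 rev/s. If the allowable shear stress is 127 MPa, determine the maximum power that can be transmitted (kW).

J = πd⁴/32 = π(0.0310)⁴/32 = 9.067×10^-8 m⁴.
T_max = τ_allow·J/r = 1.27×10^8 × 9.067×10^-8 / 0.0155 = 742.9 N·m.
ω = 2π·5.13 = 32.23 rad/s, so P_max = T_max·ω = 2.395×10^4 W.

23.9 kW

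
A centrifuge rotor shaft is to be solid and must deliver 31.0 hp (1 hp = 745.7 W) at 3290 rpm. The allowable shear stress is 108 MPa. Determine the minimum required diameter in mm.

14.7 mm

ω = 2π·3290/60 = 344.5 rad/s, so T = P/ω = 31.0×745.7 / 344.5 = 67.10 N·m.
For a solid shaft τ_max = 16T/(πd³), so d = (16T/(π τ_allow))^(1/3) = (16·67.10/(π·1.08×10^8))^(1/3) = 0.01468 m.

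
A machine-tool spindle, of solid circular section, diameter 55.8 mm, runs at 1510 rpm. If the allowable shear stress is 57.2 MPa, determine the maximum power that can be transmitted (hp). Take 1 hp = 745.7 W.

J = πd⁴/32 = π(0.0558)⁴/32 = 9.518×10^-7 m⁴.
T_max = τ_allow·J/r = 5.72×10^7 × 9.518×10^-7 / 0.0279 = 1951 N·m.
ω = 2π·1510/60 = 158.1 rad/s, so P_max = T_max·ω = 3.086×10^5 W.

414 hp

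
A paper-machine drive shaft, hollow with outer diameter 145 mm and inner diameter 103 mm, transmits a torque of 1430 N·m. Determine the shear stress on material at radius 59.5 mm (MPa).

2.63 MPa

J = π(d_o⁴ − d_i⁴)/32 = π(0.145⁴ − 0.103⁴)/32 = 3.235×10^-5 m⁴.
Shear stress varies linearly with radius: τ = T·r/J = 1430 × 0.0595 / 3.235×10^-5 = 2.630×10^6 Pa.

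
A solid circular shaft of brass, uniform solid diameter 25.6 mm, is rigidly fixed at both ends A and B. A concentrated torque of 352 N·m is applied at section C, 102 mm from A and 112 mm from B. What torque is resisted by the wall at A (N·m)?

184 N·m

With uniform GJ and both ends fixed, compatibility θ_AC = θ_CB gives T_A·a = T_B·b, together with T_A + T_B = T₀.
T_A = T₀·b/(a+b) = 352.0·112/214.0 = 184.2 N·m; T_B = 167.8 N·m.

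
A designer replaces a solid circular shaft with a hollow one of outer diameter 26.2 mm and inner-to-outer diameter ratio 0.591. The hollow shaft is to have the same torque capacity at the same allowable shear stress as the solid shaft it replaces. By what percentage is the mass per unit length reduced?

Equal τ_max and T ⇒ the solid shaft needs d_s³ = d_o³(1−k⁴), so d_s = 26.2·(1−0.591⁴)^(1/3) = 25.09 mm.
Area ratio A_h/A_s = d_o²(1−k²)/d_s² = (1−k²)/(1−k⁴)^(2/3) = 0.7097.
Mass saving = 1 − 0.7097 = 29.0 %.

29.0 %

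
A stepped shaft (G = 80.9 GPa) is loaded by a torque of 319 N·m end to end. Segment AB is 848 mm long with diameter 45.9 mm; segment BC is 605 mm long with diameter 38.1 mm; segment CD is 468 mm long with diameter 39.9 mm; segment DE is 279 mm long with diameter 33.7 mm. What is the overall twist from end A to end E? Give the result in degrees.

J_AB = π(0.0459)⁴/32 = 4.36×10^-7 m⁴; J_BC = π(0.0381)⁴/32 = 2.07×10^-7 m⁴; J_CD = π(0.0399)⁴/32 = 2.49×10^-7 m⁴; J_DE = π(0.0337)⁴/32 = 1.27×10^-7 m⁴.
θ = (T/G)·Σ L_i/J_i = (319.0/80.9×10⁹)·(0.848/4.36×10^-7 + 0.605/2.07×10^-7 + 0.468/2.49×10^-7 + 0.279/1.27×10^-7) = 0.03531 rad.

2.02°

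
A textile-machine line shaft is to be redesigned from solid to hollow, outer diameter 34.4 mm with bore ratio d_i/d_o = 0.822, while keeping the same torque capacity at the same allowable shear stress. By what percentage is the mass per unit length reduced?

51.3 %

Equal τ_max and T ⇒ the solid shaft needs d_s³ = d_o³(1−k⁴), so d_s = 34.4·(1−0.822⁴)^(1/3) = 28.07 mm.
Area ratio A_h/A_s = d_o²(1−k²)/d_s² = (1−k²)/(1−k⁴)^(2/3) = 0.4870.
Mass saving = 1 − 0.4870 = 51.3 %.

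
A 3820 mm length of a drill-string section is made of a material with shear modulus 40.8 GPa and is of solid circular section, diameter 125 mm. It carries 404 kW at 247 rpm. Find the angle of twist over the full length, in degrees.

3.50°

ω = 2π·247/60 = 25.87 rad/s, so T = P/ω = 404×10³ / 25.87 = 15620 N·m.
J = πd⁴/32 = π(0.125)⁴/32 = 2.397×10^-5 m⁴.
θ = T·L/(G·J) = 15620 × 3.82 / (40.8×10⁹ × 2.397×10^-5) = 0.06101 rad.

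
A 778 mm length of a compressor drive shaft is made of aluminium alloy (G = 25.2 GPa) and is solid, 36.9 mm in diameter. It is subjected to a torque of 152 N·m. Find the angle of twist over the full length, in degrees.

J = πd⁴/32 = π(0.0369)⁴/32 = 1.820×10^-7 m⁴.
θ = T·L/(G·J) = 152.0 × 0.778 / (25.2×10⁹ × 1.820×10^-7) = 0.02578 rad.

1.48°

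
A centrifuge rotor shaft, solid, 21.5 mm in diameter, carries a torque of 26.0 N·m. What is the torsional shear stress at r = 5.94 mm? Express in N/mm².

J = πd⁴/32 = π(0.0215)⁴/32 = 2.098×10^-8 m⁴.
Shear stress varies linearly with radius: τ = T·r/J = 26.00 × 0.00594 / 2.098×10^-8 = 7.362×10^6 Pa.

7.36 N/mm²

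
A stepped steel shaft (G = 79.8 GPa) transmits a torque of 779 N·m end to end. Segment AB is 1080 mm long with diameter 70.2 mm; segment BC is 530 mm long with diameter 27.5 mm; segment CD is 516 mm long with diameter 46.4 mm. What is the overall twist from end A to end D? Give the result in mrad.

108 mrad

J_AB = π(0.0702)⁴/32 = 2.38×10^-6 m⁴; J_BC = π(0.0275)⁴/32 = 5.61×10^-8 m⁴; J_CD = π(0.0464)⁴/32 = 4.55×10^-7 m⁴.
θ = (T/G)·Σ L_i/J_i = (779.0/79.8×10⁹)·(1.08/2.38×10^-6 + 0.530/5.61×10^-8 + 0.516/4.55×10^-7) = 0.1076 rad.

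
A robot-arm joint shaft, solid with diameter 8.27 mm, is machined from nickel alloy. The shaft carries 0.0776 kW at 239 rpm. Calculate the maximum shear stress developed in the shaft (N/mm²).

ω = 2π·239/60 = 25.03 rad/s, so T = P/ω = 0.0776×10³ / 25.03 = 3.101 N·m.
J = πd⁴/32 = π(0.00827)⁴/32 = 4.592×10^-10 m⁴.
τ_max = T·r/J = 3.101 × 0.00413 / 4.592×10^-10 = 2.792×10^7 Pa.

27.9 N/mm²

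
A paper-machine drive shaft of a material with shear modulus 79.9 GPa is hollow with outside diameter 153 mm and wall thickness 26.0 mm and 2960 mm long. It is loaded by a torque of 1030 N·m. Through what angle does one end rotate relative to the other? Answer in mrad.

0.876 mrad

J = π(d_o⁴ − d_i⁴)/32 = π(0.153⁴ − 0.101⁴)/32 = 4.358×10^-5 m⁴.
θ = T·L/(G·J) = 1030 × 2.96 / (79.9×10⁹ × 4.358×10^-5) = 8.755×10^-4 rad.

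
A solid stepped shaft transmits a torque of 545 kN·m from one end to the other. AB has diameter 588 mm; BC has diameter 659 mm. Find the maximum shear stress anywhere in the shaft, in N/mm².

13.7 N/mm²

Under the same torque, τ_max = 16T/(πd³) is largest where d is smallest — segment AB (d = 588 mm).
τ_max = 16·545000/(π·(0.588)³) = 1.365×10^7 Pa.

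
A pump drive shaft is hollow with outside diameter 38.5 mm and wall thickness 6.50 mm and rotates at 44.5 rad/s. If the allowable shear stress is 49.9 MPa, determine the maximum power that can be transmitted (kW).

20.1 kW

J = π(d_o⁴ − d_i⁴)/32 = π(0.0385⁴ − 0.0255⁴)/32 = 1.742×10^-7 m⁴.
T_max = τ_allow·J/r = 4.99×10^7 × 1.742×10^-7 / 0.0192 = 451.5 N·m.
ω = 44.5 rad/s, so P_max = T_max·ω = 2.009×10^4 W.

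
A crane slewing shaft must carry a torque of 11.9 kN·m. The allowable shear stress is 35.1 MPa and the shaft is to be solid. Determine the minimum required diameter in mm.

For a solid shaft τ_max = 16T/(πd³), so d = (16T/(π τ_allow))^(1/3) = (16·11900/(π·3.51×10^7))^(1/3) = 0.1200 m.

120 mm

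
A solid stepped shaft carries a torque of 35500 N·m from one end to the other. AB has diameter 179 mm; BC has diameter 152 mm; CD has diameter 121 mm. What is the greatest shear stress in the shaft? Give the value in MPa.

Under the same torque, τ_max = 16T/(πd³) is largest where d is smallest — segment CD (d = 121 mm).
τ_max = 16·35500/(π·(0.121)³) = 1.021×10^8 Pa.

102 MPa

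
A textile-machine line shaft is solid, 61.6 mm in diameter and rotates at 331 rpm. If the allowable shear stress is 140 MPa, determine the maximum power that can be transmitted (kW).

223 kW

J = πd⁴/32 = π(0.0616)⁴/32 = 1.414×10^-6 m⁴.
T_max = τ_allow·J/r = 1.40×10^8 × 1.414×10^-6 / 0.0308 = 6425 N·m.
ω = 2π·331/60 = 34.66 rad/s, so P_max = T_max·ω = 2.227×10^5 W.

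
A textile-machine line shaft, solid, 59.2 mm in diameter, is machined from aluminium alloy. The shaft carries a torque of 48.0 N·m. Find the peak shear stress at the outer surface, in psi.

171 psi

J = πd⁴/32 = π(0.0592)⁴/32 = 1.206×10^-6 m⁴.
τ_max = T·r/J = 48.00 × 0.0296 / 1.206×10^-6 = 1.178×10^6 Pa.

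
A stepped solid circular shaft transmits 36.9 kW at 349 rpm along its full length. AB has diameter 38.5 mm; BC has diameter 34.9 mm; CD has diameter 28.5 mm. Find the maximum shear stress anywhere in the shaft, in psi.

ω = 2π·349/60 = 36.55 rad/s, so T = P/ω = 36.9×10³ / 36.55 = 1010 N·m.
Under the same torque, τ_max = 16T/(πd³) is largest where d is smallest — segment CD (d = 28.5 mm).
τ_max = 16·1010/(π·(0.0285)³) = 2.221×10^8 Pa.

32200 psi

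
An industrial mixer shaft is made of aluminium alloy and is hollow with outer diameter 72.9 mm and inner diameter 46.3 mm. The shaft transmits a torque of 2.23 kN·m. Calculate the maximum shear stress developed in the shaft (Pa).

3.50e7 Pa

J = π(d_o⁴ − d_i⁴)/32 = π(0.0729⁴ − 0.0463⁴)/32 = 2.322×10^-6 m⁴.
τ_max = T·r/J = 2230 × 0.0365 / 2.322×10^-6 = 3.501×10^7 Pa.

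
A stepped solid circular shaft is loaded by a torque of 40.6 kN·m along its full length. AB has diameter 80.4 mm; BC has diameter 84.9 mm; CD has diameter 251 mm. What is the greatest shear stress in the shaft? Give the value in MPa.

Under the same torque, τ_max = 16T/(πd³) is largest where d is smallest — segment AB (d = 80.4 mm).
τ_max = 16·40600/(π·(0.0804)³) = 3.979×10^8 Pa.

398 MPa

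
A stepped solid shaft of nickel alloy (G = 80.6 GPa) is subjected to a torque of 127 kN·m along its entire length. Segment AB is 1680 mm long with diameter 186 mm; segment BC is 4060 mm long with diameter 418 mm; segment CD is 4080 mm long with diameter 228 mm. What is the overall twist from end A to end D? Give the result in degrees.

2.80°

J_AB = π(0.186)⁴/32 = 1.18×10^-4 m⁴; J_BC = π(0.418)⁴/32 = 3.00×10^-3 m⁴; J_CD = π(0.228)⁴/32 = 2.65×10^-4 m⁴.
θ = (T/G)·Σ L_i/J_i = (127000/80.6×10⁹)·(1.68/1.18×10^-4 + 4.06/3.00×10^-3 + 4.08/2.65×10^-4) = 0.04889 rad.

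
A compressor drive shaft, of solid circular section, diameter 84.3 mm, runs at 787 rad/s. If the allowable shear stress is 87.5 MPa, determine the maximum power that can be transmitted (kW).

J = πd⁴/32 = π(0.0843)⁴/32 = 4.958×10^-6 m⁴.
T_max = τ_allow·J/r = 8.75×10^7 × 4.958×10^-6 / 0.0421 = 10290 N·m.
ω = 787 rad/s, so P_max = T_max·ω = 8.100×10^6 W.

8100 kW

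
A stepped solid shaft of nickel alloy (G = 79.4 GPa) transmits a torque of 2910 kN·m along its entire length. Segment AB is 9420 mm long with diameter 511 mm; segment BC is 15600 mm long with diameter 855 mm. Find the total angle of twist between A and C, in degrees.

3.58°

J_AB = π(0.511)⁴/32 = 6.69×10^-3 m⁴; J_BC = π(0.855)⁴/32 = 0.0525 m⁴.
θ = (T/G)·Σ L_i/J_i = (2.910e6/79.4×10⁹)·(9.42/6.69×10^-3 + 15.6/0.0525) = 0.06247 rad.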